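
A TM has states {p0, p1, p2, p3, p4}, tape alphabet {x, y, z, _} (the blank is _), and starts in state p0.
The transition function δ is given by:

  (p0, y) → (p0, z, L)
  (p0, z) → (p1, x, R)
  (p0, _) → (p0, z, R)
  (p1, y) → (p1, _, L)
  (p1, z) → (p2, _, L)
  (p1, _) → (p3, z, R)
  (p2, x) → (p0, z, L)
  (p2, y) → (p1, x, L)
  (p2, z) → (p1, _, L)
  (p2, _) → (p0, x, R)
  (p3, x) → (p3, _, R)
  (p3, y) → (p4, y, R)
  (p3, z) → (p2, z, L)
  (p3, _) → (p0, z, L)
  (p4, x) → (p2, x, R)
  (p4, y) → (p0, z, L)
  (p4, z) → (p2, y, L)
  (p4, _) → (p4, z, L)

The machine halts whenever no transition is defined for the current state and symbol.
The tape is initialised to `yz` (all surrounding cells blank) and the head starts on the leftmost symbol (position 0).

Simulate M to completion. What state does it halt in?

state=p0 head=0 tape=__[y]z   (p0,y)→(p0,z,L)
state=p0 head=-1 tape=_[_]zz   (p0,_)→(p0,z,R)
state=p0 head=0 tape=_z[z]z   (p0,z)→(p1,x,R)
state=p1 head=1 tape=_zx[z]   (p1,z)→(p2,_,L)
state=p2 head=0 tape=_z[x]_   (p2,x)→(p0,z,L)
state=p0 head=-1 tape=_[z]z_   (p0,z)→(p1,x,R)
state=p1 head=0 tape=_x[z]_   (p1,z)→(p2,_,L)
state=p2 head=-1 tape=_[x]__   (p2,x)→(p0,z,L)
state=p0 head=-2 tape=[_]z__   (p0,_)→(p0,z,R)
state=p0 head=-1 tape=z[z]__   (p0,z)→(p1,x,R)
state=p1 head=0 tape=zx[_]_   (p1,_)→(p3,z,R)
state=p3 head=1 tape=zxz[_]   (p3,_)→(p0,z,L)
state=p0 head=0 tape=zx[z]z   (p0,z)→(p1,x,R)
state=p1 head=1 tape=zxx[z]   (p1,z)→(p2,_,L)
state=p2 head=0 tape=zx[x]_   (p2,x)→(p0,z,L)
state=p0 head=-1 tape=z[x]z_
No transition is defined for (p0, x); M halts in state p0.

p0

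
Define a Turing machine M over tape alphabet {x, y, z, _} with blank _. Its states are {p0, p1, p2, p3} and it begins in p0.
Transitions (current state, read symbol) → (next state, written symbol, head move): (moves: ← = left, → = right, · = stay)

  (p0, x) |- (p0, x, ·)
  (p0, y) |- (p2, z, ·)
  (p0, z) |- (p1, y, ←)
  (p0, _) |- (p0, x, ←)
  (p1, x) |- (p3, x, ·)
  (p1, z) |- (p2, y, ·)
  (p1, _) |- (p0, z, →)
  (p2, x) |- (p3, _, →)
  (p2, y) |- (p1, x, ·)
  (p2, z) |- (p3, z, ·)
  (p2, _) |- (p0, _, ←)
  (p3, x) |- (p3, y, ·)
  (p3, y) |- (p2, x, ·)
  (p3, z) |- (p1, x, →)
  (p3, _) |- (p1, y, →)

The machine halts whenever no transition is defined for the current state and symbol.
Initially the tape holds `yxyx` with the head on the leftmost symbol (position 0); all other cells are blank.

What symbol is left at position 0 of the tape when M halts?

state=p0 head=0 tape=[y]xyx___   (p0,y)→(p2,z,·)
state=p2 head=0 tape=[z]xyx___   (p2,z)→(p3,z,·)
state=p3 head=0 tape=[z]xyx___   (p3,z)→(p1,x,→)
state=p1 head=1 tape=x[x]yx___   (p1,x)→(p3,x,·)
state=p3 head=1 tape=x[x]yx___   (p3,x)→(p3,y,·)
state=p3 head=1 tape=x[y]yx___   (p3,y)→(p2,x,·)
state=p2 head=1 tape=x[x]yx___   (p2,x)→(p3,_,→)
state=p3 head=2 tape=x_[y]x___   (p3,y)→(p2,x,·)
state=p2 head=2 tape=x_[x]x___   (p2,x)→(p3,_,→)
state=p3 head=3 tape=x__[x]___   (p3,x)→(p3,y,·)
state=p3 head=3 tape=x__[y]___   (p3,y)→(p2,x,·)
state=p2 head=3 tape=x__[x]___   (p2,x)→(p3,_,→)
state=p3 head=4 tape=x___[_]__   (p3,_)→(p1,y,→)
state=p1 head=5 tape=x___y[_]_   (p1,_)→(p0,z,→)
state=p0 head=6 tape=x___yz[_]   (p0,_)→(p0,x,←)
state=p0 head=5 tape=x___y[z]x   (p0,z)→(p1,y,←)
state=p1 head=4 tape=x___[y]yx
Cell 0 holds x when M halts.

x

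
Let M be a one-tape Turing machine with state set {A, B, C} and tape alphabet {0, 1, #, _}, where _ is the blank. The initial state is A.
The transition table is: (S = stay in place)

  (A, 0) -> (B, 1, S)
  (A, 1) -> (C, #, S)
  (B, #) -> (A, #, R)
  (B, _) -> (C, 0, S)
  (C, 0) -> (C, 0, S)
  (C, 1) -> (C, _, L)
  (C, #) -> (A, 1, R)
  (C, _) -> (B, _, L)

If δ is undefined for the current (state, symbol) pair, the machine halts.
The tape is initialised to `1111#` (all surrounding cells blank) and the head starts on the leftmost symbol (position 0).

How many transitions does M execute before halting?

8

A | [1]111#   read 1 → write #, move S, go to C
C | [#]111#   read # → write 1, move R, go to A
A | 1[1]11#   read 1 → write #, move S, go to C
C | 1[#]11#   read # → write 1, move R, go to A
A | 11[1]1#   read 1 → write #, move S, go to C
C | 11[#]1#   read # → write 1, move R, go to A
A | 111[1]#   read 1 → write #, move S, go to C
C | 111[#]#   read # → write 1, move R, go to A
A | 1111[#]
M halts after 8 transitions.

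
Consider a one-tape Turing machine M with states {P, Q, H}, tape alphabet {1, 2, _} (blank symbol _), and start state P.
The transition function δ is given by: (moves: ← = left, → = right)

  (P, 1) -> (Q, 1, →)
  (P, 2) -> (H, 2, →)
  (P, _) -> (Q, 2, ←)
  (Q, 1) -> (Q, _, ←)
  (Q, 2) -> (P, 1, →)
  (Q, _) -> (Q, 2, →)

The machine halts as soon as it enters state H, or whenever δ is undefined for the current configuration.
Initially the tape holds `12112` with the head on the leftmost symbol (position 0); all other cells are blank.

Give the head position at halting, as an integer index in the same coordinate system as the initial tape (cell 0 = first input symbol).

2

state=P head=0 tape=__[1]2112_   (P,1)→(Q,1,→)
state=Q head=1 tape=__1[2]112_   (Q,2)→(P,1,→)
state=P head=2 tape=__11[1]12_   (P,1)→(Q,1,→)
state=Q head=3 tape=__111[1]2_   (Q,1)→(Q,_,←)
state=Q head=2 tape=__11[1]_2_   (Q,1)→(Q,_,←)
state=Q head=1 tape=__1[1]__2_   (Q,1)→(Q,_,←)
state=Q head=0 tape=__[1]___2_   (Q,1)→(Q,_,←)
state=Q head=-1 tape=_[_]____2_   (Q,_)→(Q,2,→)
state=Q head=0 tape=_2[_]___2_   (Q,_)→(Q,2,→)
state=Q head=1 tape=_22[_]__2_   (Q,_)→(Q,2,→)
state=Q head=2 tape=_222[_]_2_   (Q,_)→(Q,2,→)
state=Q head=3 tape=_2222[_]2_   (Q,_)→(Q,2,→)
state=Q head=4 tape=_22222[2]_   (Q,2)→(P,1,→)
state=P head=5 tape=_222221[_]   (P,_)→(Q,2,←)
state=Q head=4 tape=_22222[1]2   (Q,1)→(Q,_,←)
state=Q head=3 tape=_2222[2]_2   (Q,2)→(P,1,→)
state=P head=4 tape=_22221[_]2   (P,_)→(Q,2,←)
state=Q head=3 tape=_2222[1]22   (Q,1)→(Q,_,←)
state=Q head=2 tape=_222[2]_22   (Q,2)→(P,1,→)
state=P head=3 tape=_2221[_]22   (P,_)→(Q,2,←)
state=Q head=2 tape=_222[1]222   (Q,1)→(Q,_,←)
state=Q head=1 tape=_22[2]_222   (Q,2)→(P,1,→)
state=P head=2 tape=_221[_]222   (P,_)→(Q,2,←)
state=Q head=1 tape=_22[1]2222   (Q,1)→(Q,_,←)
state=Q head=0 tape=_2[2]_2222   (Q,2)→(P,1,→)
state=P head=1 tape=_21[_]2222   (P,_)→(Q,2,←)
state=Q head=0 tape=_2[1]22222   (Q,1)→(Q,_,←)
state=Q head=-1 tape=_[2]_22222   (Q,2)→(P,1,→)
state=P head=0 tape=_1[_]22222   (P,_)→(Q,2,←)
state=Q head=-1 tape=_[1]222222   (Q,1)→(Q,_,←)
state=Q head=-2 tape=[_]_222222   (Q,_)→(Q,2,→)
state=Q head=-1 tape=2[_]222222   (Q,_)→(Q,2,→)
state=Q head=0 tape=22[2]22222   (Q,2)→(P,1,→)
state=P head=1 tape=221[2]2222   (P,2)→(H,2,→)
state=H head=2 tape=2212[2]222
At halt the head is at cell 2.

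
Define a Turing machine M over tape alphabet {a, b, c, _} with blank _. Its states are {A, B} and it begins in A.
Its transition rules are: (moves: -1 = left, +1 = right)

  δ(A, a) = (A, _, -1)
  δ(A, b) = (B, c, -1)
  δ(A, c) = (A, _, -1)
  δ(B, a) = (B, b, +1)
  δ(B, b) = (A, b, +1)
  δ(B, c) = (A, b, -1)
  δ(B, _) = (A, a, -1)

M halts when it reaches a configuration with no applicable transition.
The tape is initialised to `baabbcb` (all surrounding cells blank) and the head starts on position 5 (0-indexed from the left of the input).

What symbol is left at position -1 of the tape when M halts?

a

state=A head=5 tape=__baabb[c]b   (A,c)→(A,_,-1)
state=A head=4 tape=__baab[b]_b   (A,b)→(B,c,-1)
state=B head=3 tape=__baa[b]c_b   (B,b)→(A,b,+1)
state=A head=4 tape=__baab[c]_b   (A,c)→(A,_,-1)
state=A head=3 tape=__baa[b]__b   (A,b)→(B,c,-1)
state=B head=2 tape=__ba[a]c__b   (B,a)→(B,b,+1)
state=B head=3 tape=__bab[c]__b   (B,c)→(A,b,-1)
state=A head=2 tape=__ba[b]b__b   (A,b)→(B,c,-1)
state=B head=1 tape=__b[a]cb__b   (B,a)→(B,b,+1)
state=B head=2 tape=__bb[c]b__b   (B,c)→(A,b,-1)
state=A head=1 tape=__b[b]bb__b   (A,b)→(B,c,-1)
state=B head=0 tape=__[b]cbb__b   (B,b)→(A,b,+1)
state=A head=1 tape=__b[c]bb__b   (A,c)→(A,_,-1)
state=A head=0 tape=__[b]_bb__b   (A,b)→(B,c,-1)
state=B head=-1 tape=_[_]c_bb__b   (B,_)→(A,a,-1)
state=A head=-2 tape=[_]ac_bb__b
Cell -1 holds a when M halts.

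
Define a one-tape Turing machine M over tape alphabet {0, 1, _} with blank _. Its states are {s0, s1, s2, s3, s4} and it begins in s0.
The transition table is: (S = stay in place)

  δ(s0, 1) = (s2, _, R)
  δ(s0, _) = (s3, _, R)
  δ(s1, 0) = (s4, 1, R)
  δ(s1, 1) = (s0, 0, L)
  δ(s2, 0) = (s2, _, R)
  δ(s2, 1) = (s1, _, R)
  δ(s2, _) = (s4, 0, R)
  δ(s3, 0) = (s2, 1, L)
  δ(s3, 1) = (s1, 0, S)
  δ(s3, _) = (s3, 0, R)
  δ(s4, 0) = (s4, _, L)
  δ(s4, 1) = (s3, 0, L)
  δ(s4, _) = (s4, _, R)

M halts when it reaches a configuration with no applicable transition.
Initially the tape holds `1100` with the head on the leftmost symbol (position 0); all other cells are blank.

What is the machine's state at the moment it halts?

state=s0 head=0 tape=[1]100   (s0,1)→(s2,_,R)
state=s2 head=1 tape=_[1]00   (s2,1)→(s1,_,R)
state=s1 head=2 tape=__[0]0   (s1,0)→(s4,1,R)
state=s4 head=3 tape=__1[0]   (s4,0)→(s4,_,L)
state=s4 head=2 tape=__[1]_   (s4,1)→(s3,0,L)
state=s3 head=1 tape=_[_]0_   (s3,_)→(s3,0,R)
state=s3 head=2 tape=_0[0]_   (s3,0)→(s2,1,L)
state=s2 head=1 tape=_[0]1_   (s2,0)→(s2,_,R)
state=s2 head=2 tape=__[1]_   (s2,1)→(s1,_,R)
state=s1 head=3 tape=___[_]
No transition is defined for (s1, _); M halts in state s1.

s1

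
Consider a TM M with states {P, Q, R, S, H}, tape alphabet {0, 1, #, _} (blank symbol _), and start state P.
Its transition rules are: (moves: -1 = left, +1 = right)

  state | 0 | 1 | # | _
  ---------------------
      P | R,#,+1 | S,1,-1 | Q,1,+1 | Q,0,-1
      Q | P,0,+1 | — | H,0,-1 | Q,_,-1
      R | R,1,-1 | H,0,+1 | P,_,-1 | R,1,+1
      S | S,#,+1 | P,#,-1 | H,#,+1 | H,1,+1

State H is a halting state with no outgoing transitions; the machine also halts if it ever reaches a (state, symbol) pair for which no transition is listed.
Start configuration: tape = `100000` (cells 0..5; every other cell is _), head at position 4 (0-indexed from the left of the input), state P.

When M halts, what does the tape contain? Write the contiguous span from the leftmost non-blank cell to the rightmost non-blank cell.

100#10

state=P head=4 tape=1000[0]0_   (P,0)→(R,#,+1)
state=R head=5 tape=1000#[0]_   (R,0)→(R,1,-1)
state=R head=4 tape=1000[#]1_   (R,#)→(P,_,-1)
state=P head=3 tape=100[0]_1_   (P,0)→(R,#,+1)
state=R head=4 tape=100#[_]1_   (R,_)→(R,1,+1)
state=R head=5 tape=100#1[1]_   (R,1)→(H,0,+1)
state=H head=6 tape=100#10[_]
The non-blank tape span at halt is 100#10.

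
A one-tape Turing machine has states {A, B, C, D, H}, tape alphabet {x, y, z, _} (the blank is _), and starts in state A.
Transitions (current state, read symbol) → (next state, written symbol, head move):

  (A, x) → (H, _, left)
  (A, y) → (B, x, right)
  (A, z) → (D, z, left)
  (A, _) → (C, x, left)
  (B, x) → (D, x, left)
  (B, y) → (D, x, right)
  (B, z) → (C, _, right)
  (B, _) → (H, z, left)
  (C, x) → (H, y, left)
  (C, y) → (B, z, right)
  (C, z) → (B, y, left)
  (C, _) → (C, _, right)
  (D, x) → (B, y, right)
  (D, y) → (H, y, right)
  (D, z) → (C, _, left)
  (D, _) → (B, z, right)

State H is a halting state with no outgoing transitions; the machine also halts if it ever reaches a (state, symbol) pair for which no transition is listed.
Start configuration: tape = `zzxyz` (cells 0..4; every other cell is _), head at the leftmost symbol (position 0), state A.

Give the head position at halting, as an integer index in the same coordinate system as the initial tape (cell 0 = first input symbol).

A | _[z]zxyz   read z → write z, move left, go to D
D | [_]zzxyz   read _ → write z, move right, go to B
B | z[z]zxyz   read z → write _, move right, go to C
C | z_[z]xyz   read z → write y, move left, go to B
B | z[_]yxyz   read _ → write z, move left, go to H
H | [z]zyxyz
At halt the head is at cell -1.

-1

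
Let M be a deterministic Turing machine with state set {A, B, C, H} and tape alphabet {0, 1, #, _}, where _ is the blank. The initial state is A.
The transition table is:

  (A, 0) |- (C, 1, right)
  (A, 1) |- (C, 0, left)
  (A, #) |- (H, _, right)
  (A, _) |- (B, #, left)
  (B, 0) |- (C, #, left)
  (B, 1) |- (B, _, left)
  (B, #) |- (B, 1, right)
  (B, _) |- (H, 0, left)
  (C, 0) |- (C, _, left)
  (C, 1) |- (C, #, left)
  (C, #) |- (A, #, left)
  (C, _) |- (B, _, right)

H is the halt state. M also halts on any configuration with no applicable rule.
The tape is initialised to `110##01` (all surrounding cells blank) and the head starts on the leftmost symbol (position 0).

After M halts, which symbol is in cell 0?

A | __[1]10##01   read 1 → write 0, move left, go to C
C | _[_]010##01   read _ → write _, move right, go to B
B | __[0]10##01   read 0 → write #, move left, go to C
C | _[_]#10##01   read _ → write _, move right, go to B
B | __[#]10##01   read # → write 1, move right, go to B
B | __1[1]0##01   read 1 → write _, move left, go to B
B | __[1]_0##01   read 1 → write _, move left, go to B
B | _[_]__0##01   read _ → write 0, move left, go to H
H | [_]0__0##01
Cell 0 holds _ when M halts.

_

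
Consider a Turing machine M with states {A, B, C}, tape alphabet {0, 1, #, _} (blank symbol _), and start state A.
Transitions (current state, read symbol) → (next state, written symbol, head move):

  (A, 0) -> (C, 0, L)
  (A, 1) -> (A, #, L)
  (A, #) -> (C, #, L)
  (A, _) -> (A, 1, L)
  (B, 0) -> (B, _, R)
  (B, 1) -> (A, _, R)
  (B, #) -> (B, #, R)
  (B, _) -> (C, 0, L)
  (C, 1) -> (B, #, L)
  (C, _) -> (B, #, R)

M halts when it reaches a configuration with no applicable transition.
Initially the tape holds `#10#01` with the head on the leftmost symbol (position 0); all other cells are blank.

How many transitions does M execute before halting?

state=A head=0 tape=_[#]10#01_   (A,#)→(C,#,L)
state=C head=-1 tape=[_]#10#01_   (C,_)→(B,#,R)
state=B head=0 tape=#[#]10#01_   (B,#)→(B,#,R)
state=B head=1 tape=##[1]0#01_   (B,1)→(A,_,R)
state=A head=2 tape=##_[0]#01_   (A,0)→(C,0,L)
state=C head=1 tape=##[_]0#01_   (C,_)→(B,#,R)
state=B head=2 tape=###[0]#01_   (B,0)→(B,_,R)
state=B head=3 tape=###_[#]01_   (B,#)→(B,#,R)
state=B head=4 tape=###_#[0]1_   (B,0)→(B,_,R)
state=B head=5 tape=###_#_[1]_   (B,1)→(A,_,R)
state=A head=6 tape=###_#__[_]   (A,_)→(A,1,L)
state=A head=5 tape=###_#_[_]1   (A,_)→(A,1,L)
state=A head=4 tape=###_#[_]11   (A,_)→(A,1,L)
state=A head=3 tape=###_[#]111   (A,#)→(C,#,L)
state=C head=2 tape=###[_]#111   (C,_)→(B,#,R)
state=B head=3 tape=####[#]111   (B,#)→(B,#,R)
state=B head=4 tape=#####[1]11   (B,1)→(A,_,R)
state=A head=5 tape=#####_[1]1   (A,1)→(A,#,L)
state=A head=4 tape=#####[_]#1   (A,_)→(A,1,L)
state=A head=3 tape=####[#]1#1   (A,#)→(C,#,L)
state=C head=2 tape=###[#]#1#1
M halts after 20 transitions.

20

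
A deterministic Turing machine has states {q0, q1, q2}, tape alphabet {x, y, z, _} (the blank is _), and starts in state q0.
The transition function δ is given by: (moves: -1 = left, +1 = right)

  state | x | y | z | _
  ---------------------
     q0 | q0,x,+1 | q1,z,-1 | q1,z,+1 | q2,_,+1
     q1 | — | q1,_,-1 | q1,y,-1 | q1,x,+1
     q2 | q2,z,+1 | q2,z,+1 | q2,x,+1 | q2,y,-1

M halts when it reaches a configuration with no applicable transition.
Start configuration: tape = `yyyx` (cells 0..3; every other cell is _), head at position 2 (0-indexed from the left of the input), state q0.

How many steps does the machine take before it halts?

q0 | _yy[y]x   read y → write z, move -1, go to q1
q1 | _y[y]zx   read y → write _, move -1, go to q1
q1 | _[y]_zx   read y → write _, move -1, go to q1
q1 | [_]__zx   read _ → write x, move +1, go to q1
q1 | x[_]_zx   read _ → write x, move +1, go to q1
q1 | xx[_]zx   read _ → write x, move +1, go to q1
q1 | xxx[z]x   read z → write y, move -1, go to q1
q1 | xx[x]yx
M halts after 7 transitions.

7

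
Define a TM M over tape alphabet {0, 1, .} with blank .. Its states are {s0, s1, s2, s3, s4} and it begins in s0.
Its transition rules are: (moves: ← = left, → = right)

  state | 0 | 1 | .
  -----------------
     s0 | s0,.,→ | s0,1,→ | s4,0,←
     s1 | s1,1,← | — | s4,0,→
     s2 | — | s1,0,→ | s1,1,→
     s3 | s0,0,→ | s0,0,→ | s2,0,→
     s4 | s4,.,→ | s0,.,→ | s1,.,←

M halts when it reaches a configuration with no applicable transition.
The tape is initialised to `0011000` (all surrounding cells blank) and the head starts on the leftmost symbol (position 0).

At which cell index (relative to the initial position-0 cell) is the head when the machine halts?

s0 | [0]011000.   read 0 → write ., move →, go to s0
s0 | .[0]11000.   read 0 → write ., move →, go to s0
s0 | ..[1]1000.   read 1 → write 1, move →, go to s0
s0 | ..1[1]000.   read 1 → write 1, move →, go to s0
s0 | ..11[0]00.   read 0 → write ., move →, go to s0
s0 | ..11.[0]0.   read 0 → write ., move →, go to s0
s0 | ..11..[0].   read 0 → write ., move →, go to s0
s0 | ..11...[.]   read . → write 0, move ←, go to s4
s4 | ..11..[.]0   read . → write ., move ←, go to s1
s1 | ..11.[.].0   read . → write 0, move →, go to s4
s4 | ..11.0[.]0   read . → write ., move ←, go to s1
s1 | ..11.[0].0   read 0 → write 1, move ←, go to s1
s1 | ..11[.]1.0   read . → write 0, move →, go to s4
s4 | ..110[1].0   read 1 → write ., move →, go to s0
s0 | ..110.[.]0   read . → write 0, move ←, go to s4
s4 | ..110[.]00   read . → write ., move ←, go to s1
s1 | ..11[0].00   read 0 → write 1, move ←, go to s1
s1 | ..1[1]1.00
At halt the head is at cell 3.

3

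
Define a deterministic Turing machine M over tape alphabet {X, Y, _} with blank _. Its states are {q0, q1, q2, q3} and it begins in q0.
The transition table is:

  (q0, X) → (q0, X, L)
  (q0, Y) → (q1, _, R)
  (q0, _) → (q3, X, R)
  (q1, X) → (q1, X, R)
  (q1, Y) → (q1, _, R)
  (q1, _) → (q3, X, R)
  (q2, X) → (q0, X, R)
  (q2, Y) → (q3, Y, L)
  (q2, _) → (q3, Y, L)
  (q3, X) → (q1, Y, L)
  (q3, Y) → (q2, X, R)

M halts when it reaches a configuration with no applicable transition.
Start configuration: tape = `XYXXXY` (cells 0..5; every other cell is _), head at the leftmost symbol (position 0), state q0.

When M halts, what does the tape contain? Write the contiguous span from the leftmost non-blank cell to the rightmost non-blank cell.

q0 | _[X]YXXXY__   read X → write X, move L, go to q0
q0 | [_]XYXXXY__   read _ → write X, move R, go to q3
q3 | X[X]YXXXY__   read X → write Y, move L, go to q1
q1 | [X]YYXXXY__   read X → write X, move R, go to q1
q1 | X[Y]YXXXY__   read Y → write _, move R, go to q1
q1 | X_[Y]XXXY__   read Y → write _, move R, go to q1
q1 | X__[X]XXY__   read X → write X, move R, go to q1
q1 | X__X[X]XY__   read X → write X, move R, go to q1
q1 | X__XX[X]Y__   read X → write X, move R, go to q1
q1 | X__XXX[Y]__   read Y → write _, move R, go to q1
q1 | X__XXX_[_]_   read _ → write X, move R, go to q3
q3 | X__XXX_X[_]
The non-blank tape span at halt is X__XXX_X.

X__XXX_X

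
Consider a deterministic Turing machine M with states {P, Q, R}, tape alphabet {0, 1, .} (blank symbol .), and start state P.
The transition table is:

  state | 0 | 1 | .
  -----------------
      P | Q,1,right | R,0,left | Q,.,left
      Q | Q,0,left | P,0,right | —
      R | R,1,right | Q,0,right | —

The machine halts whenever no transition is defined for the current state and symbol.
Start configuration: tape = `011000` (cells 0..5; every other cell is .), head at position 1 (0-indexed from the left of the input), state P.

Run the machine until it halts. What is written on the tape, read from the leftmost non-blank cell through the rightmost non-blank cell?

state=P head=1 tape=0[1]1000.   (P,1)→(R,0,left)
state=R head=0 tape=[0]01000.   (R,0)→(R,1,right)
state=R head=1 tape=1[0]1000.   (R,0)→(R,1,right)
state=R head=2 tape=11[1]000.   (R,1)→(Q,0,right)
state=Q head=3 tape=110[0]00.   (Q,0)→(Q,0,left)
state=Q head=2 tape=11[0]000.   (Q,0)→(Q,0,left)
state=Q head=1 tape=1[1]0000.   (Q,1)→(P,0,right)
state=P head=2 tape=10[0]000.   (P,0)→(Q,1,right)
state=Q head=3 tape=101[0]00.   (Q,0)→(Q,0,left)
state=Q head=2 tape=10[1]000.   (Q,1)→(P,0,right)
state=P head=3 tape=100[0]00.   (P,0)→(Q,1,right)
state=Q head=4 tape=1001[0]0.   (Q,0)→(Q,0,left)
state=Q head=3 tape=100[1]00.   (Q,1)→(P,0,right)
state=P head=4 tape=1000[0]0.   (P,0)→(Q,1,right)
state=Q head=5 tape=10001[0].   (Q,0)→(Q,0,left)
state=Q head=4 tape=1000[1]0.   (Q,1)→(P,0,right)
state=P head=5 tape=10000[0].   (P,0)→(Q,1,right)
state=Q head=6 tape=100001[.]
The non-blank tape span at halt is 100001.

100001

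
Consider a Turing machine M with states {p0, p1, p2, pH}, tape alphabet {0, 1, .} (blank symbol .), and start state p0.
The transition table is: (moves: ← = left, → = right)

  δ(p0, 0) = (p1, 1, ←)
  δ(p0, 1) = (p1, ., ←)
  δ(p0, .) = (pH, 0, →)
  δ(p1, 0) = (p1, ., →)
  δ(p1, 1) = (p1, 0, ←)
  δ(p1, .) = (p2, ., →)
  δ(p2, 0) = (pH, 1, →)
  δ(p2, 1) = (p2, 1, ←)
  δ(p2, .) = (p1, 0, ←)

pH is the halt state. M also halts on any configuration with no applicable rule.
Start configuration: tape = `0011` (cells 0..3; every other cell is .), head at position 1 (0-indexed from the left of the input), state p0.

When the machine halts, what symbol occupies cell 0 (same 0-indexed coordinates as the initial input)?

.

p0 | 0[0]11   read 0 → write 1, move ←, go to p1
p1 | [0]111   read 0 → write ., move →, go to p1
p1 | .[1]11   read 1 → write 0, move ←, go to p1
p1 | [.]011   read . → write ., move →, go to p2
p2 | .[0]11   read 0 → write 1, move →, go to pH
pH | .1[1]1
Cell 0 holds . when M halts.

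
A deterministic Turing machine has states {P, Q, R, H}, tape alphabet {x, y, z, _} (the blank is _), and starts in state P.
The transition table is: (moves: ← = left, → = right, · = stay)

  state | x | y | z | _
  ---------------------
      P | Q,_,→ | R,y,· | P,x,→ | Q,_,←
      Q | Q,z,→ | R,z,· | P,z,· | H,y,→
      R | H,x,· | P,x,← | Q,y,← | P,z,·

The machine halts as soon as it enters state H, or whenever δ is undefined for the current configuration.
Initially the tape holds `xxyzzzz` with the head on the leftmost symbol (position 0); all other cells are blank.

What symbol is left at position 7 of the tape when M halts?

P | [x]xyzzzz__   read x → write _, move →, go to Q
Q | _[x]yzzzz__   read x → write z, move →, go to Q
Q | _z[y]zzzz__   read y → write z, move ·, go to R
R | _z[z]zzzz__   read z → write y, move ←, go to Q
Q | _[z]yzzzz__   read z → write z, move ·, go to P
P | _[z]yzzzz__   read z → write x, move →, go to P
P | _x[y]zzzz__   read y → write y, move ·, go to R
R | _x[y]zzzz__   read y → write x, move ←, go to P
P | _[x]xzzzz__   read x → write _, move →, go to Q
Q | __[x]zzzz__   read x → write z, move →, go to Q
Q | __z[z]zzz__   read z → write z, move ·, go to P
P | __z[z]zzz__   read z → write x, move →, go to P
P | __zx[z]zz__   read z → write x, move →, go to P
P | __zxx[z]z__   read z → write x, move →, go to P
P | __zxxx[z]__   read z → write x, move →, go to P
P | __zxxxx[_]_   read _ → write _, move ←, go to Q
Q | __zxxx[x]__   read x → write z, move →, go to Q
Q | __zxxxz[_]_   read _ → write y, move →, go to H
H | __zxxxzy[_]
Cell 7 holds y when M halts.

y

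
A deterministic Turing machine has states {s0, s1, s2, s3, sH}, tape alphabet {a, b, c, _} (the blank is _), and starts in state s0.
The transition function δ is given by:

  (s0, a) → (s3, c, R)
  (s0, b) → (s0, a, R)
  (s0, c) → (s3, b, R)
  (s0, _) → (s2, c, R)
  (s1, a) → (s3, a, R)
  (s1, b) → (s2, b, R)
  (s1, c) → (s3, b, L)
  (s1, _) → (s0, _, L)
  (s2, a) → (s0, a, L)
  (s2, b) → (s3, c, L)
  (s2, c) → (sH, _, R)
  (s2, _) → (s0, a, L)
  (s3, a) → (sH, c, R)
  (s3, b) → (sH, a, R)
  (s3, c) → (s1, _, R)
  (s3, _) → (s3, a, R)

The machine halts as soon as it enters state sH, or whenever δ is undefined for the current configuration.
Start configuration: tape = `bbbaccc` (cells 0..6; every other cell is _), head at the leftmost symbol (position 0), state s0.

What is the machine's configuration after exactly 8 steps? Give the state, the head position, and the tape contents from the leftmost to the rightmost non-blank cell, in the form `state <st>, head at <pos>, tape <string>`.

state sH, head at 6, tape aaacaac

state=s0 head=0 tape=[b]bbaccc   (s0,b)→(s0,a,R)
state=s0 head=1 tape=a[b]baccc   (s0,b)→(s0,a,R)
state=s0 head=2 tape=aa[b]accc   (s0,b)→(s0,a,R)
state=s0 head=3 tape=aaa[a]ccc   (s0,a)→(s3,c,R)
state=s3 head=4 tape=aaac[c]cc   (s3,c)→(s1,_,R)
state=s1 head=5 tape=aaac_[c]c   (s1,c)→(s3,b,L)
state=s3 head=4 tape=aaac[_]bc   (s3,_)→(s3,a,R)
state=s3 head=5 tape=aaaca[b]c   (s3,b)→(sH,a,R)
state=sH head=6 tape=aaacaa[c]
After 8 steps: state sH, head at 6, tape aaacaac.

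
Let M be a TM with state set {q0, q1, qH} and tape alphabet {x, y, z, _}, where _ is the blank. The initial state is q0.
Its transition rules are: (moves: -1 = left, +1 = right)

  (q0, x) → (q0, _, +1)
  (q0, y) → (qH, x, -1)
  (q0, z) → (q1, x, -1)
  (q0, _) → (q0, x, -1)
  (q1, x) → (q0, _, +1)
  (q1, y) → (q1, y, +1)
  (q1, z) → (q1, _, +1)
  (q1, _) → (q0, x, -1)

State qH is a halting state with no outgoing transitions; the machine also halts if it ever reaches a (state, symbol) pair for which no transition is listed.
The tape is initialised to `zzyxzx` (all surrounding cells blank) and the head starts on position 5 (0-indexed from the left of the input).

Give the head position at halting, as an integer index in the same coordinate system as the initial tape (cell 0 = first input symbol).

q0 | zzyxz[x]__   read x → write _, move +1, go to q0
q0 | zzyxz_[_]_   read _ → write x, move -1, go to q0
q0 | zzyxz[_]x_   read _ → write x, move -1, go to q0
q0 | zzyx[z]xx_   read z → write x, move -1, go to q1
q1 | zzy[x]xxx_   read x → write _, move +1, go to q0
q0 | zzy_[x]xx_   read x → write _, move +1, go to q0
q0 | zzy__[x]x_   read x → write _, move +1, go to q0
q0 | zzy___[x]_   read x → write _, move +1, go to q0
q0 | zzy____[_]   read _ → write x, move -1, go to q0
q0 | zzy___[_]x   read _ → write x, move -1, go to q0
q0 | zzy__[_]xx   read _ → write x, move -1, go to q0
q0 | zzy_[_]xxx   read _ → write x, move -1, go to q0
q0 | zzy[_]xxxx   read _ → write x, move -1, go to q0
q0 | zz[y]xxxxx   read y → write x, move -1, go to qH
qH | z[z]xxxxxx
At halt the head is at cell 1.

1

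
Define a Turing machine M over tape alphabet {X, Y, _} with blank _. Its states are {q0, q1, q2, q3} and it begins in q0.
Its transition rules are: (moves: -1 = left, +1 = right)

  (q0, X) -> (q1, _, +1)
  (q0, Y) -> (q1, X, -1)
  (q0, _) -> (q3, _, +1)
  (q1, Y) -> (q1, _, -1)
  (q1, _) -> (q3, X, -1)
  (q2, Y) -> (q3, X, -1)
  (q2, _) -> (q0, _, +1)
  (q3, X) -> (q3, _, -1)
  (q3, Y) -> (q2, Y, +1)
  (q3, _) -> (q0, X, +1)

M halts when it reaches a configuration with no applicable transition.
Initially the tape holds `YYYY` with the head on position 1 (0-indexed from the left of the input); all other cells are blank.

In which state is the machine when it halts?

q0 | __Y[Y]YY   read Y → write X, move -1, go to q1
q1 | __[Y]XYY   read Y → write _, move -1, go to q1
q1 | _[_]_XYY   read _ → write X, move -1, go to q3
q3 | [_]X_XYY   read _ → write X, move +1, go to q0
q0 | X[X]_XYY   read X → write _, move +1, go to q1
q1 | X_[_]XYY   read _ → write X, move -1, go to q3
q3 | X[_]XXYY   read _ → write X, move +1, go to q0
q0 | XX[X]XYY   read X → write _, move +1, go to q1
q1 | XX_[X]YY
No transition is defined for (q1, X); M halts in state q1.

q1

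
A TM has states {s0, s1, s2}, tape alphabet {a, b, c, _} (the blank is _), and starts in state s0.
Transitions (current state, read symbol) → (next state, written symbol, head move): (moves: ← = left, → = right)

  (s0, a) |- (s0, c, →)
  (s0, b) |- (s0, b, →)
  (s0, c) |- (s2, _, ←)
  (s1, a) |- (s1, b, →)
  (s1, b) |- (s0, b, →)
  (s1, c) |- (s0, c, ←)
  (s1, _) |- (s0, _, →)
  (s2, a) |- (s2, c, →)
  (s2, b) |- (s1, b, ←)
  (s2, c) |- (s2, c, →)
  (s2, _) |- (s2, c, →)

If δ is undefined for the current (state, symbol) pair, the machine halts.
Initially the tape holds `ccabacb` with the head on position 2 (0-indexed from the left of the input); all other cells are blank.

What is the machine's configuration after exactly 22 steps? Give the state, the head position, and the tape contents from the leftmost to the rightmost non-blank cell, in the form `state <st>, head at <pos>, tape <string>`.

s0 | cc[a]bacb   read a → write c, move →, go to s0
s0 | ccc[b]acb   read b → write b, move →, go to s0
s0 | cccb[a]cb   read a → write c, move →, go to s0
s0 | cccbc[c]b   read c → write _, move ←, go to s2
s2 | cccb[c]_b   read c → write c, move →, go to s2
s2 | cccbc[_]b   read _ → write c, move →, go to s2
s2 | cccbcc[b]   read b → write b, move ←, go to s1
s1 | cccbc[c]b   read c → write c, move ←, go to s0
s0 | cccb[c]cb   read c → write _, move ←, go to s2
s2 | ccc[b]_cb   read b → write b, move ←, go to s1
s1 | cc[c]b_cb   read c → write c, move ←, go to s0
s0 | c[c]cb_cb   read c → write _, move ←, go to s2
s2 | [c]_cb_cb   read c → write c, move →, go to s2
s2 | c[_]cb_cb   read _ → write c, move →, go to s2
s2 | cc[c]b_cb   read c → write c, move →, go to s2
s2 | ccc[b]_cb   read b → write b, move ←, go to s1
s1 | cc[c]b_cb   read c → write c, move ←, go to s0
s0 | c[c]cb_cb   read c → write _, move ←, go to s2
s2 | [c]_cb_cb   read c → write c, move →, go to s2
s2 | c[_]cb_cb   read _ → write c, move →, go to s2
s2 | cc[c]b_cb   read c → write c, move →, go to s2
s2 | ccc[b]_cb   read b → write b, move ←, go to s1
s1 | cc[c]b_cb
After 22 steps: state s1, head at 2, tape cccb_cb.

state s1, head at 2, tape cccb_cb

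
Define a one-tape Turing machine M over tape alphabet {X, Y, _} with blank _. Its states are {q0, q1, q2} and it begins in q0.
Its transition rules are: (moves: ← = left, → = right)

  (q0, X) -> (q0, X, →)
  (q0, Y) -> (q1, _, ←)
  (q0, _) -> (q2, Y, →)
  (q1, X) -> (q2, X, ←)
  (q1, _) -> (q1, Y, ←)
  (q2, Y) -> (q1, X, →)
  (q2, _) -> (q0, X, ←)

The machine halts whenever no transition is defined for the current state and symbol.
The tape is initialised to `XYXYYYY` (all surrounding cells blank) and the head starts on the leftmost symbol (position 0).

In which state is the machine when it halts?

q2

state=q0 head=0 tape=__[X]YXYYYY   (q0,X)→(q0,X,→)
state=q0 head=1 tape=__X[Y]XYYYY   (q0,Y)→(q1,_,←)
state=q1 head=0 tape=__[X]_XYYYY   (q1,X)→(q2,X,←)
state=q2 head=-1 tape=_[_]X_XYYYY   (q2,_)→(q0,X,←)
state=q0 head=-2 tape=[_]XX_XYYYY   (q0,_)→(q2,Y,→)
state=q2 head=-1 tape=Y[X]X_XYYYY
No transition is defined for (q2, X); M halts in state q2.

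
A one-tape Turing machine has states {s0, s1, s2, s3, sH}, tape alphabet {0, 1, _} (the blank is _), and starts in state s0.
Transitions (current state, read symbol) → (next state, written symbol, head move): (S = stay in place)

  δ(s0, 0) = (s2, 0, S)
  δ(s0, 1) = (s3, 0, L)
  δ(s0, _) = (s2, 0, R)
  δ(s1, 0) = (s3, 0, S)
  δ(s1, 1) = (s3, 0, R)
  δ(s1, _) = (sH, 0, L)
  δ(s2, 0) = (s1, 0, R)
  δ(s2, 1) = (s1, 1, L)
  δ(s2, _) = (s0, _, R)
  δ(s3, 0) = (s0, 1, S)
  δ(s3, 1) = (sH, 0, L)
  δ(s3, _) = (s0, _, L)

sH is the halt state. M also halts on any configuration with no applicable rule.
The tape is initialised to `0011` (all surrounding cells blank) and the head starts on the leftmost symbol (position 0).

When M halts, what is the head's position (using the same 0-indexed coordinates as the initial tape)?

-2

s0 | __[0]011   read 0 → write 0, move S, go to s2
s2 | __[0]011   read 0 → write 0, move R, go to s1
s1 | __0[0]11   read 0 → write 0, move S, go to s3
s3 | __0[0]11   read 0 → write 1, move S, go to s0
s0 | __0[1]11   read 1 → write 0, move L, go to s3
s3 | __[0]011   read 0 → write 1, move S, go to s0
s0 | __[1]011   read 1 → write 0, move L, go to s3
s3 | _[_]0011   read _ → write _, move L, go to s0
s0 | [_]_0011   read _ → write 0, move R, go to s2
s2 | 0[_]0011   read _ → write _, move R, go to s0
s0 | 0_[0]011   read 0 → write 0, move S, go to s2
s2 | 0_[0]011   read 0 → write 0, move R, go to s1
s1 | 0_0[0]11   read 0 → write 0, move S, go to s3
s3 | 0_0[0]11   read 0 → write 1, move S, go to s0
s0 | 0_0[1]11   read 1 → write 0, move L, go to s3
s3 | 0_[0]011   read 0 → write 1, move S, go to s0
s0 | 0_[1]011   read 1 → write 0, move L, go to s3
s3 | 0[_]0011   read _ → write _, move L, go to s0
s0 | [0]_0011   read 0 → write 0, move S, go to s2
s2 | [0]_0011   read 0 → write 0, move R, go to s1
s1 | 0[_]0011   read _ → write 0, move L, go to sH
sH | [0]00011
At halt the head is at cell -2.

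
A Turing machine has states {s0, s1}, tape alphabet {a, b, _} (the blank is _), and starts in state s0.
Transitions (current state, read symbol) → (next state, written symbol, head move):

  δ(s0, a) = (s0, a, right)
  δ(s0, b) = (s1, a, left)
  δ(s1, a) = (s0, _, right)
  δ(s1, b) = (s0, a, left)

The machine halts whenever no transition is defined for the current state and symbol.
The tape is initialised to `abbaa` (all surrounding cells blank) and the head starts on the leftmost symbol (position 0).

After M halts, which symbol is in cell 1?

_

state=s0 head=0 tape=[a]bbaa_   (s0,a)→(s0,a,right)
state=s0 head=1 tape=a[b]baa_   (s0,b)→(s1,a,left)
state=s1 head=0 tape=[a]abaa_   (s1,a)→(s0,_,right)
state=s0 head=1 tape=_[a]baa_   (s0,a)→(s0,a,right)
state=s0 head=2 tape=_a[b]aa_   (s0,b)→(s1,a,left)
state=s1 head=1 tape=_[a]aaa_   (s1,a)→(s0,_,right)
state=s0 head=2 tape=__[a]aa_   (s0,a)→(s0,a,right)
state=s0 head=3 tape=__a[a]a_   (s0,a)→(s0,a,right)
state=s0 head=4 tape=__aa[a]_   (s0,a)→(s0,a,right)
state=s0 head=5 tape=__aaa[_]
Cell 1 holds _ when M halts.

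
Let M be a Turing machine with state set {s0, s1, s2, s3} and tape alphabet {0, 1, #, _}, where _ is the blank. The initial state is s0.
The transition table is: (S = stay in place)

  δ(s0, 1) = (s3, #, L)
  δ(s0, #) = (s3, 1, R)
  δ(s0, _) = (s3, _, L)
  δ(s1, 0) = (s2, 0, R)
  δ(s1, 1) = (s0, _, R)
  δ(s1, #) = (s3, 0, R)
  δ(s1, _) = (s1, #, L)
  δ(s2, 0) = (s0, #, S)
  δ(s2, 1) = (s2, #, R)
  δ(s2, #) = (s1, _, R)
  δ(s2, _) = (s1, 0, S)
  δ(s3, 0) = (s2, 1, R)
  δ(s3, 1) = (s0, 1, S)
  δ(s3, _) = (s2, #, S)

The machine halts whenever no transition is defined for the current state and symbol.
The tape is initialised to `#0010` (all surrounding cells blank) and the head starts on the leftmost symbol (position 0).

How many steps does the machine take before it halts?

s0 | _[#]0010   read # → write 1, move R, go to s3
s3 | _1[0]010   read 0 → write 1, move R, go to s2
s2 | _11[0]10   read 0 → write #, move S, go to s0
s0 | _11[#]10   read # → write 1, move R, go to s3
s3 | _111[1]0   read 1 → write 1, move S, go to s0
s0 | _111[1]0   read 1 → write #, move L, go to s3
s3 | _11[1]#0   read 1 → write 1, move S, go to s0
s0 | _11[1]#0   read 1 → write #, move L, go to s3
s3 | _1[1]##0   read 1 → write 1, move S, go to s0
s0 | _1[1]##0   read 1 → write #, move L, go to s3
s3 | _[1]###0   read 1 → write 1, move S, go to s0
s0 | _[1]###0   read 1 → write #, move L, go to s3
s3 | [_]####0   read _ → write #, move S, go to s2
s2 | [#]####0   read # → write _, move R, go to s1
s1 | _[#]###0   read # → write 0, move R, go to s3
s3 | _0[#]##0
M halts after 15 transitions.

15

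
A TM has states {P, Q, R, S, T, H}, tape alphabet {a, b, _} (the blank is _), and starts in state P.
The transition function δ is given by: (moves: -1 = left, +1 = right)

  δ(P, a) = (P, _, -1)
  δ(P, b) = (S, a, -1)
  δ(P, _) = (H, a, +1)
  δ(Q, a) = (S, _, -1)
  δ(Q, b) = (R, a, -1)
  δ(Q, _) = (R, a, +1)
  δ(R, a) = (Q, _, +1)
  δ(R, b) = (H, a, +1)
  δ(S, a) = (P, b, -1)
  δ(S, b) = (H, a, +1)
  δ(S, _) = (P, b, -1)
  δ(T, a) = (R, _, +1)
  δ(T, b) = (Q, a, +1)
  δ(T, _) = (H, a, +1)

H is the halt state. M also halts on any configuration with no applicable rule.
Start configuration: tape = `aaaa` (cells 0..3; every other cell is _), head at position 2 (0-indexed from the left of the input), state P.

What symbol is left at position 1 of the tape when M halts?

_

state=P head=2 tape=_aa[a]a   (P,a)→(P,_,-1)
state=P head=1 tape=_a[a]_a   (P,a)→(P,_,-1)
state=P head=0 tape=_[a]__a   (P,a)→(P,_,-1)
state=P head=-1 tape=[_]___a   (P,_)→(H,a,+1)
state=H head=0 tape=a[_]__a
Cell 1 holds _ when M halts.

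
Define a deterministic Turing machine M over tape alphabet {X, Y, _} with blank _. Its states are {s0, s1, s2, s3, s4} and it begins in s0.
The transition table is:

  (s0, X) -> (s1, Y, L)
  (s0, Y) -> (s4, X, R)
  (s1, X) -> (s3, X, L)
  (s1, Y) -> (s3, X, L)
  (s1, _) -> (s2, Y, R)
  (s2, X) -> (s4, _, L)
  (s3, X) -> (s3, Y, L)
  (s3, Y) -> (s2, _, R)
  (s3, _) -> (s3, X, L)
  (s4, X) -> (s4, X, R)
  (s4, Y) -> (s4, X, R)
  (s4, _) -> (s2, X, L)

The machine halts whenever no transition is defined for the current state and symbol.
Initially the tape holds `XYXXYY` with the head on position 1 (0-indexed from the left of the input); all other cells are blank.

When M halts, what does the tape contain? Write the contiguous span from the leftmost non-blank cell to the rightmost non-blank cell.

state=s0 head=1 tape=__X[Y]XXYY_   (s0,Y)→(s4,X,R)
state=s4 head=2 tape=__XX[X]XYY_   (s4,X)→(s4,X,R)
state=s4 head=3 tape=__XXX[X]YY_   (s4,X)→(s4,X,R)
state=s4 head=4 tape=__XXXX[Y]Y_   (s4,Y)→(s4,X,R)
state=s4 head=5 tape=__XXXXX[Y]_   (s4,Y)→(s4,X,R)
state=s4 head=6 tape=__XXXXXX[_]   (s4,_)→(s2,X,L)
state=s2 head=5 tape=__XXXXX[X]X   (s2,X)→(s4,_,L)
state=s4 head=4 tape=__XXXX[X]_X   (s4,X)→(s4,X,R)
state=s4 head=5 tape=__XXXXX[_]X   (s4,_)→(s2,X,L)
state=s2 head=4 tape=__XXXX[X]XX   (s2,X)→(s4,_,L)
state=s4 head=3 tape=__XXX[X]_XX   (s4,X)→(s4,X,R)
state=s4 head=4 tape=__XXXX[_]XX   (s4,_)→(s2,X,L)
state=s2 head=3 tape=__XXX[X]XXX   (s2,X)→(s4,_,L)
state=s4 head=2 tape=__XX[X]_XXX   (s4,X)→(s4,X,R)
state=s4 head=3 tape=__XXX[_]XXX   (s4,_)→(s2,X,L)
state=s2 head=2 tape=__XX[X]XXXX   (s2,X)→(s4,_,L)
state=s4 head=1 tape=__X[X]_XXXX   (s4,X)→(s4,X,R)
state=s4 head=2 tape=__XX[_]XXXX   (s4,_)→(s2,X,L)
state=s2 head=1 tape=__X[X]XXXXX   (s2,X)→(s4,_,L)
state=s4 head=0 tape=__[X]_XXXXX   (s4,X)→(s4,X,R)
state=s4 head=1 tape=__X[_]XXXXX   (s4,_)→(s2,X,L)
state=s2 head=0 tape=__[X]XXXXXX   (s2,X)→(s4,_,L)
state=s4 head=-1 tape=_[_]_XXXXXX   (s4,_)→(s2,X,L)
state=s2 head=-2 tape=[_]X_XXXXXX
The non-blank tape span at halt is X_XXXXXX.

X_XXXXXX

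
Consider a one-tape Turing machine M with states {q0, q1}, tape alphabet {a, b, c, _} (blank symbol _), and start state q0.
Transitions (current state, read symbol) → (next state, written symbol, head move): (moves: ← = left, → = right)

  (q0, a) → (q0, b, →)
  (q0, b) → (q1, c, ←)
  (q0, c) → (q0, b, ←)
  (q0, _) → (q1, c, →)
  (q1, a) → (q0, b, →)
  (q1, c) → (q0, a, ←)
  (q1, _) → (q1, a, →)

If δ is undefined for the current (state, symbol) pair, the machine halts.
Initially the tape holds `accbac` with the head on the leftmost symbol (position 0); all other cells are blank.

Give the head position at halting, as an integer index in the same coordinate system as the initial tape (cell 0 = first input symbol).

0

state=q0 head=0 tape=_[a]ccbac   (q0,a)→(q0,b,→)
state=q0 head=1 tape=_b[c]cbac   (q0,c)→(q0,b,←)
state=q0 head=0 tape=_[b]bcbac   (q0,b)→(q1,c,←)
state=q1 head=-1 tape=[_]cbcbac   (q1,_)→(q1,a,→)
state=q1 head=0 tape=a[c]bcbac   (q1,c)→(q0,a,←)
state=q0 head=-1 tape=[a]abcbac   (q0,a)→(q0,b,→)
state=q0 head=0 tape=b[a]bcbac   (q0,a)→(q0,b,→)
state=q0 head=1 tape=bb[b]cbac   (q0,b)→(q1,c,←)
state=q1 head=0 tape=b[b]ccbac
At halt the head is at cell 0.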